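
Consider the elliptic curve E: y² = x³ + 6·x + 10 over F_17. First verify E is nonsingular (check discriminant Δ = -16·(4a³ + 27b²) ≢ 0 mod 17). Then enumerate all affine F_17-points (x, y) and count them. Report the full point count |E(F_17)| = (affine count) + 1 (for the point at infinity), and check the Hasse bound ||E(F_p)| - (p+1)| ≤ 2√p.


Affine points = {(1, 0), (2, 8), (2, 9), (3, 2), (3, 15), (4, 8), (4, 9), (7, 2), (7, 15), (8, 3), (8, 14), (10, 4), (10, 13), (11, 8), (11, 9), (12, 5), (12, 12), (14, 4), (14, 13)}; affine count = 19; |E(F_17)| = 20.

Discriminant check: Δ ∝ 4a³ + 27b² = 4·6³ + 27·10² = 4·216 + 27·100 ≡ 11 (mod 17). Nonzero ⇒ E is nonsingular.
For each x ∈ F_17, compute rhs = x³ + 6·x + 10 mod 17, then count y ∈ F_17 with y² ≡ rhs.
  x = 0: rhs = 10, matching y values: none (0 points).
  x = 1: rhs = 0, matching y values: 0 (1 points).
  x = 2: rhs = 13, matching y values: 8, 9 (2 points).
  x = 3: rhs = 4, matching y values: 2, 15 (2 points).
  x = 4: rhs = 13, matching y values: 8, 9 (2 points).
  x = 5: rhs = 12, matching y values: none (0 points).
  x = 6: rhs = 7, matching y values: none (0 points).
  x = 7: rhs = 4, matching y values: 2, 15 (2 points).
  x = 8: rhs = 9, matching y values: 3, 14 (2 points).
  x = 9: rhs = 11, matching y values: none (0 points).
  x = 10: rhs = 16, matching y values: 4, 13 (2 points).
  x = 11: rhs = 13, matching y values: 8, 9 (2 points).
  x = 12: rhs = 8, matching y values: 5, 12 (2 points).
  x = 13: rhs = 7, matching y values: none (0 points).
  x = 14: rhs = 16, matching y values: 4, 13 (2 points).
  x = 15: rhs = 7, matching y values: none (0 points).
  x = 16: rhs = 3, matching y values: none (0 points).
Total affine count: 19.
Full point count |E(F_17)| = 19 + 1 = 20.
Hasse bound: |20 − (17+1)| = |2| = 2 ≤ 2√17 ≈ 8.2462 ✓.


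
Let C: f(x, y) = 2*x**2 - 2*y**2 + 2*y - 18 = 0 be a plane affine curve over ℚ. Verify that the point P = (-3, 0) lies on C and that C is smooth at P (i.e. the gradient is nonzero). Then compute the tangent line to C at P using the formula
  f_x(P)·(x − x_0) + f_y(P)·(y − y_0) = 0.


Tangent line at P: -12*x + 2*y - 36 = 0.

Step 1: f(-3, 0) = 0, so P lies on C.
Step 2: partial derivatives
  f_x(x, y) = 4*x, f_y(x, y) = 2 - 4*y.
  f_x(P) = -12, f_y(P) = 2 (gradient nonzero, so P is smooth).
Step 3: tangent line at P: -12·(x − -3) + 2·(y − 0) = 0.
Expanding: -12*x + 2*y - 36 = 0.


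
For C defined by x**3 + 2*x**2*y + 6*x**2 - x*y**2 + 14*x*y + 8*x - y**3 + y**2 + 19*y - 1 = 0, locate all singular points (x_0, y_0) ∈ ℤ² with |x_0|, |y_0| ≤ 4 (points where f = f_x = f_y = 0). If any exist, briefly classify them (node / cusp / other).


Singular points: {(-3, 1)}; classification: node.

Compute partial derivatives:
  f_x = 3*x**2 + 4*x*y + 12*x - y**2 + 14*y + 8.
  f_y = 2*x**2 - 2*x*y + 14*x - 3*y**2 + 2*y + 19.
Scan x_0 ∈ {−4, ..., 4}. For each x_0, f_y(x_0, y) is a polynomial in y; find its integer roots y ∈ {−4, ..., 4}, then test f_x and f at those candidates.
  x = -4: f_y(-4, y) = -3*y**2 + 10*y - 5; no integer root y with |y| ≤ 4.
  x = -3: f_y(-3, y) = -3*y**2 + 8*y - 5; vanishes at y ∈ {1}. (-3, 1): f_x = 0, f = 0 — SINGULAR.
  x = -2: f_y(-2, y) = -3*y**2 + 6*y - 1; no integer root y with |y| ≤ 4.
  x = -1: f_y(-1, y) = -3*y**2 + 4*y + 7; vanishes at y ∈ {-1}. (-1, -1): f_x = -12 ≠ 0.
  x = 0: f_y(0, y) = -3*y**2 + 2*y + 19; no integer root y with |y| ≤ 4.
  x = 1: f_y(1, y) = 35 - 3*y**2; no integer root y with |y| ≤ 4.
  x = 2: f_y(2, y) = -3*y**2 - 2*y + 55; no integer root y with |y| ≤ 4.
  x = 3: f_y(3, y) = -3*y**2 - 4*y + 79; no integer root y with |y| ≤ 4.
  x = 4: f_y(4, y) = -3*y**2 - 6*y + 107; no integer root y with |y| ≤ 4.
Only singular point on the grid: (-3, 1).
Classify: substitute x = -3 + u, y = 1 + v and expand: f = u**3 + 2*u**2*v - u**2 - u*v**2 - v**3 + v**2.
No constant or linear terms (consistent with a singular point). Quadratic part: -u**2 + v**2. Cubic part: u**3 + 2*u**2*v - u*v**2 - v**3.
The quadratic part v**2 - u**2 = (v − u)(v + u) splits into two distinct linear factors, so there are two distinct tangent lines y − 1 = ±(x − -3) — this is a node (ordinary double point).
Classification: node.


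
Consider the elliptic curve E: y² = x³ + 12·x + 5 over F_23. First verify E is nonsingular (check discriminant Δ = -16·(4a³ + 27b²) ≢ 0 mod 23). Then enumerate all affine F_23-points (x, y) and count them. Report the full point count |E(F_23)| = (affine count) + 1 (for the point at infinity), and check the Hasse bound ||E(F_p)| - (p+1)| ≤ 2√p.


Affine points = {(1, 8), (1, 15), (4, 5), (4, 18), (5, 11), (5, 12), (7, 8), (7, 15), (13, 9), (13, 14), (15, 8), (15, 15), (17, 4), (17, 19), (18, 2), (18, 21), (19, 10), (19, 13)}; affine count = 18; |E(F_23)| = 19.

Discriminant check: Δ ∝ 4a³ + 27b² = 4·12³ + 27·5² = 4·1728 + 27·25 ≡ 20 (mod 23). Nonzero ⇒ E is nonsingular.
For each x ∈ F_23, compute rhs = x³ + 12·x + 5 mod 23, then count y ∈ F_23 with y² ≡ rhs.
  x = 0: rhs = 5, matching y values: none (0 points).
  x = 1: rhs = 18, matching y values: 8, 15 (2 points).
  x = 2: rhs = 14, matching y values: none (0 points).
  x = 3: rhs = 22, matching y values: none (0 points).
  x = 4: rhs = 2, matching y values: 5, 18 (2 points).
  x = 5: rhs = 6, matching y values: 11, 12 (2 points).
  x = 6: rhs = 17, matching y values: none (0 points).
  x = 7: rhs = 18, matching y values: 8, 15 (2 points).
  x = 8: rhs = 15, matching y values: none (0 points).
  x = 9: rhs = 14, matching y values: none (0 points).
  x = 10: rhs = 21, matching y values: none (0 points).
  x = 11: rhs = 19, matching y values: none (0 points).
  x = 12: rhs = 14, matching y values: none (0 points).
  x = 13: rhs = 12, matching y values: 9, 14 (2 points).
  x = 14: rhs = 19, matching y values: none (0 points).
  x = 15: rhs = 18, matching y values: 8, 15 (2 points).
  x = 16: rhs = 15, matching y values: none (0 points).
  x = 17: rhs = 16, matching y values: 4, 19 (2 points).
  x = 18: rhs = 4, matching y values: 2, 21 (2 points).
  x = 19: rhs = 8, matching y values: 10, 13 (2 points).
  x = 20: rhs = 11, matching y values: none (0 points).
  x = 21: rhs = 19, matching y values: none (0 points).
  x = 22: rhs = 15, matching y values: none (0 points).
Total affine count: 18.
Full point count |E(F_23)| = 18 + 1 = 19.
Hasse bound: |19 − (23+1)| = |-5| = 5 ≤ 2√23 ≈ 9.5917 ✓.


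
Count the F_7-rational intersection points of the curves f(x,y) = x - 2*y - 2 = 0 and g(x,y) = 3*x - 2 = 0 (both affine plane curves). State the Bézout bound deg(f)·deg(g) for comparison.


Common zeros: {(3, 4)}; count = 1; Bézout bound = 1.

deg(f) = 1, deg(g) = 1, so Bézout bound = 1.
Scan x ∈ F_7. For each x, list the y ∈ F_7 with f(x, y) ≡ 0 and those with g(x, y) ≡ 0 (mod 7); the common zeros in that column are the intersection.
  x = 0: f ≡ 0 at y ∈ {6}; g ≡ 0 at y ∈ ∅; common: ∅.
  x = 1: f ≡ 0 at y ∈ {3}; g ≡ 0 at y ∈ ∅; common: ∅.
  x = 2: f ≡ 0 at y ∈ {0}; g ≡ 0 at y ∈ ∅; common: ∅.
  x = 3: f ≡ 0 at y ∈ {4}; g ≡ 0 at y ∈ {0, 1, 2, 3, 4, 5, 6}; common: {4}.
  x = 4: f ≡ 0 at y ∈ {1}; g ≡ 0 at y ∈ ∅; common: ∅.
  x = 5: f ≡ 0 at y ∈ {5}; g ≡ 0 at y ∈ ∅; common: ∅.
  x = 6: f ≡ 0 at y ∈ {2}; g ≡ 0 at y ∈ ∅; common: ∅.
Collecting: common zeros = {(3, 4)}, so the count is 1.
Comparison with the Bézout bound: 1 ≤ 1 = deg(f)·deg(g), as expected for curves with no common component (the bound is attained).


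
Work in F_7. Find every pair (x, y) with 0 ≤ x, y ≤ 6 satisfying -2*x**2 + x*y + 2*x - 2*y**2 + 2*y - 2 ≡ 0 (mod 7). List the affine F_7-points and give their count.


Affine F_7-points: {(0, 3), (0, 5), (1, 6), (3, 0), (3, 6), (5, 0), (6, 1), (6, 3)}; count = 8.

For each of the 49 pairs (x, y) ∈ F_7², evaluate f(x, y) mod 7. Record the zeros.
  x = 0: [0↦5, 1↦5, 2↦1, 3↦0, 4↦2, 5↦0, 6↦1]  zeros at y ∈ {3, 5}
  x = 1: [0↦5, 1↦6, 2↦3, 3↦3, 4↦6, 5↦5, 6↦0]  zeros at y ∈ {6}
  x = 2: [0↦1, 1↦3, 2↦1, 3↦2, 4↦6, 5↦6, 6↦2]  zeros at y ∈ ∅
  x = 3: [0↦0, 1↦3, 2↦2, 3↦4, 4↦2, 5↦3, 6↦0]  zeros at y ∈ {0, 6}
  x = 4: [0↦2, 1↦6, 2↦6, 3↦2, 4↦1, 5↦3, 6↦1]  zeros at y ∈ ∅
  x = 5: [0↦0, 1↦5, 2↦6, 3↦3, 4↦3, 5↦6, 6↦5]  zeros at y ∈ {0}
  x = 6: [0↦1, 1↦0, 2↦2, 3↦0, 4↦1, 5↦5, 6↦5]  zeros at y ∈ {1, 3}
Collecting zeros: affine points = {(0, 3), (0, 5), (1, 6), (3, 0), (3, 6), (5, 0), (6, 1), (6, 3)}.
Total count |C(F_7)_aff| = 8.


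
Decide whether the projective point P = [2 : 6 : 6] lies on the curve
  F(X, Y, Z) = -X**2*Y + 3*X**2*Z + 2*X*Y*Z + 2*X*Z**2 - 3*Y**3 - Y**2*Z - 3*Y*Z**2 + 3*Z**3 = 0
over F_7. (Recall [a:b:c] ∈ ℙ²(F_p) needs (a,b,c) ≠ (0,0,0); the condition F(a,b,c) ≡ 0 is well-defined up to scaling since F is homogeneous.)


F(2,6,6) ≡ 4 (mod 7); P is NOT on the curve.

Evaluate F(2, 6, 6) term-by-term (mod 7).
  -X**2*Y ↦ -1·4·6·1 = -24
  3*X**2*Z ↦ 3·4·1·6 = 72
  2*X*Y*Z ↦ 2·2·6·6 = 144
  2*X*Z**2 ↦ 2·2·1·36 = 144
  -3*Y**3 ↦ -3·1·216·1 = -648
  -Y**2*Z ↦ -1·1·36·6 = -216
  -3*Y*Z**2 ↦ -3·1·6·36 = -648
  3*Z**3 ↦ 3·1·1·216 = 648
Sum: F(2, 6, 6) = (-24) + (72) + (144) + (144) + (-648) + (-216) + (-648) + (648) = -528.
Reducing mod 7: -528 ≡ 4 (mod 7).
Since F(a, b, c) ≡ 4 ≠ 0 (mod 7), P does NOT lie on the curve.


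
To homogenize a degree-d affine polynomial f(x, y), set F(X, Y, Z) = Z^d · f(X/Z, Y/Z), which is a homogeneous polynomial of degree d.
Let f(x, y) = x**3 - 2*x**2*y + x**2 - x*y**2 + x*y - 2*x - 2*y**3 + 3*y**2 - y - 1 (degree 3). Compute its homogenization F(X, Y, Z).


F(X, Y, Z) = X**3 - 2*X**2*Y + X**2*Z - X*Y**2 + X*Y*Z - 2*X*Z**2 - 2*Y**3 + 3*Y**2*Z - Y*Z**2 - Z**3

deg(f) = 3.
Substitute x = X/Z, y = Y/Z into f, then multiply by Z^3.
  monomial 1·x^3·y^0 ↦ 1·X^3·Y^0·Z^0.
  monomial -2·x^2·y^1 ↦ -2·X^2·Y^1·Z^0.
  monomial 1·x^2·y^0 ↦ 1·X^2·Y^0·Z^1.
  monomial -1·x^1·y^2 ↦ -1·X^1·Y^2·Z^0.
  monomial 1·x^1·y^1 ↦ 1·X^1·Y^1·Z^1.
  monomial -2·x^1·y^0 ↦ -2·X^1·Y^0·Z^2.
  monomial -2·x^0·y^3 ↦ -2·X^0·Y^3·Z^0.
  monomial 3·x^0·y^2 ↦ 3·X^0·Y^2·Z^1.
  monomial -1·x^0·y^1 ↦ -1·X^0·Y^1·Z^2.
  monomial -1·x^0·y^0 ↦ -1·X^0·Y^0·Z^3.
Collecting: F(X, Y, Z) = X**3 - 2*X**2*Y + X**2*Z - X*Y**2 + X*Y*Z - 2*X*Z**2 - 2*Y**3 + 3*Y**2*Z - Y*Z**2 - Z**3.


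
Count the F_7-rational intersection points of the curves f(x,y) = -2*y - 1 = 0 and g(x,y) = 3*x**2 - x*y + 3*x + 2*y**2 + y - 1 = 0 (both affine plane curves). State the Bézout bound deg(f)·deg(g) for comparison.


Common zeros: ∅; count = 0; Bézout bound = 2.

deg(f) = 1, deg(g) = 2, so Bézout bound = 2.
Scan x ∈ F_7. For each x, list the y ∈ F_7 with f(x, y) ≡ 0 and those with g(x, y) ≡ 0 (mod 7); the common zeros in that column are the intersection.
  x = 0: f ≡ 0 at y ∈ {3}; g ≡ 0 at y ∈ {4, 6}; common: ∅.
  x = 1: f ≡ 0 at y ∈ {3}; g ≡ 0 at y ∈ {1, 6}; common: ∅.
  x = 2: f ≡ 0 at y ∈ {3}; g ≡ 0 at y ∈ ∅; common: ∅.
  x = 3: f ≡ 0 at y ∈ {3}; g ≡ 0 at y ∈ {0, 1}; common: ∅.
  x = 4: f ≡ 0 at y ∈ {3}; g ≡ 0 at y ∈ ∅; common: ∅.
  x = 5: f ≡ 0 at y ∈ {3}; g ≡ 0 at y ∈ {4, 5}; common: ∅.
  x = 6: f ≡ 0 at y ∈ {3}; g ≡ 0 at y ∈ ∅; common: ∅.
Collecting: common zeros = ∅, so the count is 0.
Comparison with the Bézout bound: 0 ≤ 2 = deg(f)·deg(g), as expected for curves with no common component (the affine F_7-count falls short of the bound because intersections may lie at infinity, over extension fields, or carry multiplicity).


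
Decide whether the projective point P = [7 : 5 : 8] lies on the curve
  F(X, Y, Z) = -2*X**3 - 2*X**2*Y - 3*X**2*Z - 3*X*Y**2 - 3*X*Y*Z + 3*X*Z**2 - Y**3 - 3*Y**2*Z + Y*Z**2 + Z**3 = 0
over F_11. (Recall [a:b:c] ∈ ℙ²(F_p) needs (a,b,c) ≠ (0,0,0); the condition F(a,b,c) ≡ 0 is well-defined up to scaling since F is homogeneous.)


F(7,5,8) ≡ 0 (mod 11); P is on the curve.

Evaluate F(7, 5, 8) term-by-term (mod 11).
  -2*X**3 ↦ -2·343·1·1 = -686
  -2*X**2*Y ↦ -2·49·5·1 = -490
  -3*X**2*Z ↦ -3·49·1·8 = -1176
  -3*X*Y**2 ↦ -3·7·25·1 = -525
  -3*X*Y*Z ↦ -3·7·5·8 = -840
  3*X*Z**2 ↦ 3·7·1·64 = 1344
  -Y**3 ↦ -1·1·125·1 = -125
  -3*Y**2*Z ↦ -3·1·25·8 = -600
  Y*Z**2 ↦ 1·1·5·64 = 320
  Z**3 ↦ 1·1·1·512 = 512
Sum: F(7, 5, 8) = (-686) + (-490) + (-1176) + (-525) + (-840) + (1344) + (-125) + (-600) + (320) + (512) = -2266.
Reducing mod 11: -2266 ≡ 0 (mod 11).
Since F(a, b, c) ≡ 0 (mod 11), P lies on the curve.


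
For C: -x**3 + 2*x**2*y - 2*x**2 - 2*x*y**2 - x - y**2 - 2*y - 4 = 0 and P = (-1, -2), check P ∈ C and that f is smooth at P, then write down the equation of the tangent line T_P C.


Tangent line at P: -4*y - 8 = 0.

Step 1: f(-1, -2) = 0, so P lies on C.
Step 2: partial derivatives
  f_x(x, y) = -3*x**2 + 4*x*y - 4*x - 2*y**2 - 1, f_y(x, y) = 2*x**2 - 4*x*y - 2*y - 2.
  f_x(P) = 0, f_y(P) = -4 (gradient nonzero, so P is smooth).
Step 3: tangent line at P: 0·(x − -1) + -4·(y − -2) = 0.
Expanding: -4*y - 8 = 0.


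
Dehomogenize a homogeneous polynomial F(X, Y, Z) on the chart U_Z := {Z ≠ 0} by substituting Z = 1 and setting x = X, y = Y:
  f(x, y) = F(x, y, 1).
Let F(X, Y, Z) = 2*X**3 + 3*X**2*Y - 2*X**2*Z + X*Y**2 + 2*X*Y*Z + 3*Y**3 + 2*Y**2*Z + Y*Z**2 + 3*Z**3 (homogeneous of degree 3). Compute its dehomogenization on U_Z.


f(x, y) = 2*x**3 + 3*x**2*y - 2*x**2 + x*y**2 + 2*x*y + 3*y**3 + 2*y**2 + y + 3

On U_Z we set Z = 1. Each monomial c·X^i·Y^j·Z^k in F becomes c·x^i·y^j·1^k = c·x^i·y^j.
Substituting Z = 1: F(X, Y, 1) = 2*x**3 + 3*x**2*y - 2*x**2 + x*y**2 + 2*x*y + 3*y**3 + 2*y**2 + y + 3.
Note: deg(f) ≤ deg(F) = 3; strict inequality happens when F is divisible by Z (lost terms).


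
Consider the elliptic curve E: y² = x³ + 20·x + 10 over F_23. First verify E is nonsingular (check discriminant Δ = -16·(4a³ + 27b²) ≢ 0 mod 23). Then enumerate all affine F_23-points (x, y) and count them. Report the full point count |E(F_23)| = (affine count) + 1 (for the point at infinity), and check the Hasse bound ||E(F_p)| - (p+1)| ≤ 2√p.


Affine points = {(1, 10), (1, 13), (2, 9), (2, 14), (4, 4), (4, 19), (6, 1), (6, 22), (12, 0), (13, 11), (13, 12), (19, 2), (19, 21), (21, 10), (21, 13), (22, 9), (22, 14)}; affine count = 17; |E(F_23)| = 18.

Discriminant check: Δ ∝ 4a³ + 27b² = 4·20³ + 27·10² = 4·8000 + 27·100 ≡ 16 (mod 23). Nonzero ⇒ E is nonsingular.
For each x ∈ F_23, compute rhs = x³ + 20·x + 10 mod 23, then count y ∈ F_23 with y² ≡ rhs.
  x = 0: rhs = 10, matching y values: none (0 points).
  x = 1: rhs = 8, matching y values: 10, 13 (2 points).
  x = 2: rhs = 12, matching y values: 9, 14 (2 points).
  x = 3: rhs = 5, matching y values: none (0 points).
  x = 4: rhs = 16, matching y values: 4, 19 (2 points).
  x = 5: rhs = 5, matching y values: none (0 points).
  x = 6: rhs = 1, matching y values: 1, 22 (2 points).
  x = 7: rhs = 10, matching y values: none (0 points).
  x = 8: rhs = 15, matching y values: none (0 points).
  x = 9: rhs = 22, matching y values: none (0 points).
  x = 10: rhs = 14, matching y values: none (0 points).
  x = 11: rhs = 20, matching y values: none (0 points).
  x = 12: rhs = 0, matching y values: 0 (1 points).
  x = 13: rhs = 6, matching y values: 11, 12 (2 points).
  x = 14: rhs = 21, matching y values: none (0 points).
  x = 15: rhs = 5, matching y values: none (0 points).
  x = 16: rhs = 10, matching y values: none (0 points).
  x = 17: rhs = 19, matching y values: none (0 points).
  x = 18: rhs = 15, matching y values: none (0 points).
  x = 19: rhs = 4, matching y values: 2, 21 (2 points).
  x = 20: rhs = 15, matching y values: none (0 points).
  x = 21: rhs = 8, matching y values: 10, 13 (2 points).
  x = 22: rhs = 12, matching y values: 9, 14 (2 points).
Total affine count: 17.
Full point count |E(F_23)| = 17 + 1 = 18.
Hasse bound: |18 − (23+1)| = |-6| = 6 ≤ 2√23 ≈ 9.5917 ✓.


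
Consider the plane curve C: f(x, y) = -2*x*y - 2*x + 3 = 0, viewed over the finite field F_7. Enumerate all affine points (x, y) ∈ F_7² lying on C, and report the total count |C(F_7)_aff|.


Affine F_7-points: {(1, 4), (2, 5), (3, 3), (4, 2), (5, 0), (6, 1)}; count = 6.

For each of the 49 pairs (x, y) ∈ F_7², evaluate f(x, y) mod 7. Record the zeros.
  x = 0: [0↦3, 1↦3, 2↦3, 3↦3, 4↦3, 5↦3, 6↦3]  zeros at y ∈ ∅
  x = 1: [0↦1, 1↦6, 2↦4, 3↦2, 4↦0, 5↦5, 6↦3]  zeros at y ∈ {4}
  x = 2: [0↦6, 1↦2, 2↦5, 3↦1, 4↦4, 5↦0, 6↦3]  zeros at y ∈ {5}
  x = 3: [0↦4, 1↦5, 2↦6, 3↦0, 4↦1, 5↦2, 6↦3]  zeros at y ∈ {3}
  x = 4: [0↦2, 1↦1, 2↦0, 3↦6, 4↦5, 5↦4, 6↦3]  zeros at y ∈ {2}
  x = 5: [0↦0, 1↦4, 2↦1, 3↦5, 4↦2, 5↦6, 6↦3]  zeros at y ∈ {0}
  x = 6: [0↦5, 1↦0, 2↦2, 3↦4, 4↦6, 5↦1, 6↦3]  zeros at y ∈ {1}
Collecting zeros: affine points = {(1, 4), (2, 5), (3, 3), (4, 2), (5, 0), (6, 1)}.
Total count |C(F_7)_aff| = 6.


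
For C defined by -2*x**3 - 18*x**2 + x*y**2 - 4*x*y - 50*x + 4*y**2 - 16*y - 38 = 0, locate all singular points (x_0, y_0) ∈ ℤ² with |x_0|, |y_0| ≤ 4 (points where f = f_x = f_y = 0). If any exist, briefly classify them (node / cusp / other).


Singular points: {(-3, 2)}; classification: cusp.

Compute partial derivatives:
  f_x = -6*x**2 - 36*x + y**2 - 4*y - 50.
  f_y = 2*x*y - 4*x + 8*y - 16.
Scan x_0 ∈ {−4, ..., 4}. For each x_0, f_y(x_0, y) is a polynomial in y; find its integer roots y ∈ {−4, ..., 4}, then test f_x and f at those candidates.
  x = -4: f_y(-4, y) = 0; vanishes at y ∈ {-4, -3, -2, -1, 0, 1, 2, 3, 4}. (-4, -4): f_x = 30 ≠ 0; (-4, -3): f_x = 19 ≠ 0; (-4, -2): f_x = 10 ≠ 0; (-4, -1): f_x = 3 ≠ 0; (-4, 0): f_x = -2 ≠ 0; (-4, 1): f_x = -5 ≠ 0; (-4, 2): f_x = -6 ≠ 0; (-4, 3): f_x = -5 ≠ 0; (-4, 4): f_x = -2 ≠ 0.
  x = -3: f_y(-3, y) = 2*y - 4; vanishes at y ∈ {2}. (-3, 2): f_x = 0, f = 0 — SINGULAR.
  x = -2: f_y(-2, y) = 4*y - 8; vanishes at y ∈ {2}. (-2, 2): f_x = -6 ≠ 0.
  x = -1: f_y(-1, y) = 6*y - 12; vanishes at y ∈ {2}. (-1, 2): f_x = -24 ≠ 0.
  x = 0: f_y(0, y) = 8*y - 16; vanishes at y ∈ {2}. (0, 2): f_x = -54 ≠ 0.
  x = 1: f_y(1, y) = 10*y - 20; vanishes at y ∈ {2}. (1, 2): f_x = -96 ≠ 0.
  x = 2: f_y(2, y) = 12*y - 24; vanishes at y ∈ {2}. (2, 2): f_x = -150 ≠ 0.
  x = 3: f_y(3, y) = 14*y - 28; vanishes at y ∈ {2}. (3, 2): f_x = -216 ≠ 0.
  x = 4: f_y(4, y) = 16*y - 32; vanishes at y ∈ {2}. (4, 2): f_x = -294 ≠ 0.
Only singular point on the grid: (-3, 2).
Classify: substitute x = -3 + u, y = 2 + v and expand: f = -2*u**3 + u*v**2 + v**2.
No constant or linear terms (consistent with a singular point). Quadratic part: v**2. Cubic part: -2*u**3 + u*v**2.
The quadratic part v**2 is a perfect square, so there is a single (double) tangent line v = 0, i.e. y = 2. Restricting the cubic part to that line (v = 0) leaves -2*u**3 ≠ 0, so f is not divisible by v and the branch is v² ≈ 2*u**3 to lowest order — this is a cusp.
Classification: cusp.


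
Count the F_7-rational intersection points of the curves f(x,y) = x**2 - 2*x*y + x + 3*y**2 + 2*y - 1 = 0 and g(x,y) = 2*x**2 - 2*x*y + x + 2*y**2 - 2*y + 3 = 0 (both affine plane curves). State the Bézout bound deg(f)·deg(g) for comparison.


Common zeros: {(0, 6)}; count = 1; Bézout bound = 4.

deg(f) = 2, deg(g) = 2, so Bézout bound = 4.
Scan x ∈ F_7. For each x, list the y ∈ F_7 with f(x, y) ≡ 0 and those with g(x, y) ≡ 0 (mod 7); the common zeros in that column are the intersection.
  x = 0: f ≡ 0 at y ∈ {5, 6}; g ≡ 0 at y ∈ {2, 6}; common: {6}.
  x = 1: f ≡ 0 at y ∈ {3, 4}; g ≡ 0 at y ∈ ∅; common: ∅.
  x = 2: f ≡ 0 at y ∈ {5}; g ≡ 0 at y ∈ {4, 6}; common: ∅.
  x = 3: f ≡ 0 at y ∈ ∅; g ≡ 0 at y ∈ ∅; common: ∅.
  x = 4: f ≡ 0 at y ∈ {3, 6}; g ≡ 0 at y ∈ ∅; common: ∅.
  x = 5: f ≡ 0 at y ∈ ∅; g ≡ 0 at y ∈ {2, 4}; common: ∅.
  x = 6: f ≡ 0 at y ∈ {4}; g ≡ 0 at y ∈ ∅; common: ∅.
Collecting: common zeros = {(0, 6)}, so the count is 1.
Comparison with the Bézout bound: 1 ≤ 4 = deg(f)·deg(g), as expected for curves with no common component (the affine F_7-count falls short of the bound because intersections may lie at infinity, over extension fields, or carry multiplicity).


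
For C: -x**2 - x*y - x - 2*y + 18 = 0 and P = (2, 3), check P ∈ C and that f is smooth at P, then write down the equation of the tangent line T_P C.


Tangent line at P: -8*x - 4*y + 28 = 0.

Step 1: f(2, 3) = 0, so P lies on C.
Step 2: partial derivatives
  f_x(x, y) = -2*x - y - 1, f_y(x, y) = -x - 2.
  f_x(P) = -8, f_y(P) = -4 (gradient nonzero, so P is smooth).
Step 3: tangent line at P: -8·(x − 2) + -4·(y − 3) = 0.
Expanding: -8*x - 4*y + 28 = 0.


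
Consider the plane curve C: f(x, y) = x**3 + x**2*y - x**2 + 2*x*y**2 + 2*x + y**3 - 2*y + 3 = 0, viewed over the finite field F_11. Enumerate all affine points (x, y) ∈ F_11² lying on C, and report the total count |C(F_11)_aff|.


Affine F_11-points: {(2, 0), (3, 8), (4, 9), (5, 4), (5, 9), (5, 10), (6, 1), (6, 2), (6, 7), (7, 3), (9, 5)}; count = 11.

For each of the 121 pairs (x, y) ∈ F_11², evaluate f(x, y) mod 11. Record the zeros.
  x = 0: [0↦3, 1↦2, 2↦7, 3↦2, 4↦4, 5↦8, 6↦9, 7↦2, 8↦4, 9↦10, 10↦4]  zeros at y ∈ ∅
  x = 1: [0↦5, 1↦7, 2↦8, 3↦3, 4↦9, 5↦10, 6↦1, 7↦10, 8↦10, 9↦7, 10↦7]  zeros at y ∈ ∅
  x = 2: [0↦0, 1↦7, 2↦6, 3↦3, 4↦4, 5↦4, 6↦9, 7↦3, 8↦3, 9↦4, 10↦1]  zeros at y ∈ {0}
  x = 3: [0↦5, 1↦8, 2↦7, 3↦8, 4↦6, 5↦7, 6↦6, 7↦9, 8↦0, 9↦7, 10↦3]  zeros at y ∈ {8}
  x = 4: [0↦4, 1↦5, 2↦6, 3↦2, 4↦10, 5↦3, 6↦9, 7↦1, 8↦7, 9↦0, 10↦8]  zeros at y ∈ {9}
  x = 5: [0↦3, 1↦4, 2↦9, 3↦2, 4↦0, 5↦9, 6↦2, 7↦7, 8↦8, 9↦0, 10↦0]  zeros at y ∈ {4, 9, 10}
  x = 6: [0↦8, 1↦0, 2↦0, 3↦3, 4↦4, 5↦9, 6↦2, 7↦0, 8↦9, 9↦2, 10↦7]  zeros at y ∈ {1, 2, 7}
  x = 7: [0↦3, 1↦10, 2↦7, 3↦0, 4↦6, 5↦9, 6↦4, 7↦8, 8↦5, 9↦1, 10↦2]  zeros at y ∈ {3}
  x = 8: [0↦5, 1↦7, 2↦3, 3↦10, 4↦1, 5↦4, 6↦3, 7↦4, 8↦2, 9↦3, 10↦2]  zeros at y ∈ ∅
  x = 9: [0↦9, 1↦8, 2↦5, 3↦6, 4↦6, 5↦0, 6↦5, 7↦5, 8↦6, 9↦3, 10↦2]  zeros at y ∈ {5}
  x = 10: [0↦10, 1↦8, 2↦8, 3↦5, 4↦5, 5↦3, 6↦5, 7↦6, 8↦1, 9↦7, 10↦8]  zeros at y ∈ ∅
Collecting zeros: affine points = {(2, 0), (3, 8), (4, 9), (5, 4), (5, 9), (5, 10), (6, 1), (6, 2), (6, 7), (7, 3), (9, 5)}.
Total count |C(F_11)_aff| = 11.


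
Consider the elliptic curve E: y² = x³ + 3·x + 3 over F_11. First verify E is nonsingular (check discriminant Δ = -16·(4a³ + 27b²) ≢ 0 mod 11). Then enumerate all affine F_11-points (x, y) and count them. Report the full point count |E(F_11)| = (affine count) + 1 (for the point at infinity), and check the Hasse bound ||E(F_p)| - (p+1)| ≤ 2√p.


Affine points = {(0, 5), (0, 6), (5, 0), (7, 2), (7, 9), (8, 0), (9, 0)}; affine count = 7; |E(F_11)| = 8.

Discriminant check: Δ ∝ 4a³ + 27b² = 4·3³ + 27·3² = 4·27 + 27·9 ≡ 10 (mod 11). Nonzero ⇒ E is nonsingular.
For each x ∈ F_11, compute rhs = x³ + 3·x + 3 mod 11, then count y ∈ F_11 with y² ≡ rhs.
  x = 0: rhs = 3, matching y values: 5, 6 (2 points).
  x = 1: rhs = 7, matching y values: none (0 points).
  x = 2: rhs = 6, matching y values: none (0 points).
  x = 3: rhs = 6, matching y values: none (0 points).
  x = 4: rhs = 2, matching y values: none (0 points).
  x = 5: rhs = 0, matching y values: 0 (1 points).
  x = 6: rhs = 6, matching y values: none (0 points).
  x = 7: rhs = 4, matching y values: 2, 9 (2 points).
  x = 8: rhs = 0, matching y values: 0 (1 points).
  x = 9: rhs = 0, matching y values: 0 (1 points).
  x = 10: rhs = 10, matching y values: none (0 points).
Total affine count: 7.
Full point count |E(F_11)| = 7 + 1 = 8.
Hasse bound: |8 − (11+1)| = |-4| = 4 ≤ 2√11 ≈ 6.6332 ✓.


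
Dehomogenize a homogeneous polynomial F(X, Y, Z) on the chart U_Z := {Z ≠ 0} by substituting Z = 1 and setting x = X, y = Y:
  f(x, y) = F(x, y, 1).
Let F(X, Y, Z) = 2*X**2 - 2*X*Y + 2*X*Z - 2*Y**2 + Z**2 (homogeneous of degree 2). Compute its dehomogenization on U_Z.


f(x, y) = 2*x**2 - 2*x*y + 2*x - 2*y**2 + 1

On U_Z we set Z = 1. Each monomial c·X^i·Y^j·Z^k in F becomes c·x^i·y^j·1^k = c·x^i·y^j.
Substituting Z = 1: F(X, Y, 1) = 2*x**2 - 2*x*y + 2*x - 2*y**2 + 1.
Note: deg(f) ≤ deg(F) = 2; strict inequality happens when F is divisible by Z (lost terms).


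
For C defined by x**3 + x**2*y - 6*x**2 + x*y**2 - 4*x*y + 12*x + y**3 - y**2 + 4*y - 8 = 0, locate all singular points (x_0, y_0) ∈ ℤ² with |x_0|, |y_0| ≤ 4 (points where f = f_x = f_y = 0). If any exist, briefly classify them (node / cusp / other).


Singular points: {(2, 0)}; classification: cusp.

Compute partial derivatives:
  f_x = 3*x**2 + 2*x*y - 12*x + y**2 - 4*y + 12.
  f_y = x**2 + 2*x*y - 4*x + 3*y**2 - 2*y + 4.
Scan x_0 ∈ {−4, ..., 4}. For each x_0, f_y(x_0, y) is a polynomial in y; find its integer roots y ∈ {−4, ..., 4}, then test f_x and f at those candidates.
  x = -4: f_y(-4, y) = 3*y**2 - 10*y + 36; no integer root y with |y| ≤ 4.
  x = -3: f_y(-3, y) = 3*y**2 - 8*y + 25; no integer root y with |y| ≤ 4.
  x = -2: f_y(-2, y) = 3*y**2 - 6*y + 16; no integer root y with |y| ≤ 4.
  x = -1: f_y(-1, y) = 3*y**2 - 4*y + 9; no integer root y with |y| ≤ 4.
  x = 0: f_y(0, y) = 3*y**2 - 2*y + 4; no integer root y with |y| ≤ 4.
  x = 1: f_y(1, y) = 3*y**2 + 1; no integer root y with |y| ≤ 4.
  x = 2: f_y(2, y) = 3*y**2 + 2*y; vanishes at y ∈ {0}. (2, 0): f_x = 0, f = 0 — SINGULAR.
  x = 3: f_y(3, y) = 3*y**2 + 4*y + 1; vanishes at y ∈ {-1}. (3, -1): f_x = 2 ≠ 0.
  x = 4: f_y(4, y) = 3*y**2 + 6*y + 4; no integer root y with |y| ≤ 4.
Only singular point on the grid: (2, 0).
Classify: substitute x = 2 + u, y = 0 + v and expand: f = u**3 + u**2*v + u*v**2 + v**3 + v**2.
No constant or linear terms (consistent with a singular point). Quadratic part: v**2. Cubic part: u**3 + u**2*v + u*v**2 + v**3.
The quadratic part v**2 is a perfect square, so there is a single (double) tangent line v = 0, i.e. y = 0. Restricting the cubic part to that line (v = 0) leaves u**3 ≠ 0, so f is not divisible by v and the branch is v² ≈ -u**3 to lowest order — this is a cusp.
Classification: cusp.


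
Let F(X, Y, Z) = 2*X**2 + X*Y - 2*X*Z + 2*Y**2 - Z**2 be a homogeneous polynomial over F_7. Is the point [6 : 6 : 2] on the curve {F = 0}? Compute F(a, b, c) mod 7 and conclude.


F(6,6,2) ≡ 5 (mod 7); P is NOT on the curve.

Evaluate F(6, 6, 2) term-by-term (mod 7).
  2*X**2 ↦ 2·36·1·1 = 72
  X*Y ↦ 1·6·6·1 = 36
  -2*X*Z ↦ -2·6·1·2 = -24
  2*Y**2 ↦ 2·1·36·1 = 72
  -Z**2 ↦ -1·1·1·4 = -4
Sum: F(6, 6, 2) = (72) + (36) + (-24) + (72) + (-4) = 152.
Reducing mod 7: 152 ≡ 5 (mod 7).
Since F(a, b, c) ≡ 5 ≠ 0 (mod 7), P does NOT lie on the curve.


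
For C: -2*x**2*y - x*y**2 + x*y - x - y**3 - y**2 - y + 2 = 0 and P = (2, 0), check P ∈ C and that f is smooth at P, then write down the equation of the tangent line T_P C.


Tangent line at P: -x - 7*y + 2 = 0.

Step 1: f(2, 0) = 0, so P lies on C.
Step 2: partial derivatives
  f_x(x, y) = -4*x*y - y**2 + y - 1, f_y(x, y) = -2*x**2 - 2*x*y + x - 3*y**2 - 2*y - 1.
  f_x(P) = -1, f_y(P) = -7 (gradient nonzero, so P is smooth).
Step 3: tangent line at P: -1·(x − 2) + -7·(y − 0) = 0.
Expanding: -x - 7*y + 2 = 0.


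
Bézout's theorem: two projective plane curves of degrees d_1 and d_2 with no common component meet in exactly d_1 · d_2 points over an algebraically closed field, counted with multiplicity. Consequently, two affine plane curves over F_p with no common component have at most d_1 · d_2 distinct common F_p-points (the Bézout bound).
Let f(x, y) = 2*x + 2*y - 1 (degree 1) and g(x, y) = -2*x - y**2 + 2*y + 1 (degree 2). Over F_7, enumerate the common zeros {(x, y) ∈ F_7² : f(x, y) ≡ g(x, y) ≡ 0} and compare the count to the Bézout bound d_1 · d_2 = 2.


Common zeros: {(0, 4), (4, 0)}; count = 2; Bézout bound = 2.

deg(f) = 1, deg(g) = 2, so Bézout bound = 2.
Scan x ∈ F_7. For each x, list the y ∈ F_7 with f(x, y) ≡ 0 and those with g(x, y) ≡ 0 (mod 7); the common zeros in that column are the intersection.
  x = 0: f ≡ 0 at y ∈ {4}; g ≡ 0 at y ∈ {4, 5}; common: {4}.
  x = 1: f ≡ 0 at y ∈ {3}; g ≡ 0 at y ∈ {1}; common: ∅.
  x = 2: f ≡ 0 at y ∈ {2}; g ≡ 0 at y ∈ ∅; common: ∅.
  x = 3: f ≡ 0 at y ∈ {1}; g ≡ 0 at y ∈ ∅; common: ∅.
  x = 4: f ≡ 0 at y ∈ {0}; g ≡ 0 at y ∈ {0, 2}; common: {0}.
  x = 5: f ≡ 0 at y ∈ {6}; g ≡ 0 at y ∈ ∅; common: ∅.
  x = 6: f ≡ 0 at y ∈ {5}; g ≡ 0 at y ∈ {3, 6}; common: ∅.
Collecting: common zeros = {(0, 4), (4, 0)}, so the count is 2.
Comparison with the Bézout bound: 2 ≤ 2 = deg(f)·deg(g), as expected for curves with no common component (the bound is attained).


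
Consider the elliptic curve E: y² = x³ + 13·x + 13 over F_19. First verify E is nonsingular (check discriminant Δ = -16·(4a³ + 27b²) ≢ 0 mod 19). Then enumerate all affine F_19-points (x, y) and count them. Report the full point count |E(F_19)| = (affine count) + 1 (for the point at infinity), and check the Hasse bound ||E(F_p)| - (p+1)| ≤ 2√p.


Affine points = {(2, 3), (2, 16), (9, 2), (9, 17), (11, 9), (11, 10), (12, 4), (12, 15), (13, 2), (13, 17), (15, 7), (15, 12), (16, 2), (16, 17), (17, 6), (17, 13)}; affine count = 16; |E(F_19)| = 17.

Discriminant check: Δ ∝ 4a³ + 27b² = 4·13³ + 27·13² = 4·2197 + 27·169 ≡ 13 (mod 19). Nonzero ⇒ E is nonsingular.
For each x ∈ F_19, compute rhs = x³ + 13·x + 13 mod 19, then count y ∈ F_19 with y² ≡ rhs.
  x = 0: rhs = 13, matching y values: none (0 points).
  x = 1: rhs = 8, matching y values: none (0 points).
  x = 2: rhs = 9, matching y values: 3, 16 (2 points).
  x = 3: rhs = 3, matching y values: none (0 points).
  x = 4: rhs = 15, matching y values: none (0 points).
  x = 5: rhs = 13, matching y values: none (0 points).
  x = 6: rhs = 3, matching y values: none (0 points).
  x = 7: rhs = 10, matching y values: none (0 points).
  x = 8: rhs = 2, matching y values: none (0 points).
  x = 9: rhs = 4, matching y values: 2, 17 (2 points).
  x = 10: rhs = 3, matching y values: none (0 points).
  x = 11: rhs = 5, matching y values: 9, 10 (2 points).
  x = 12: rhs = 16, matching y values: 4, 15 (2 points).
  x = 13: rhs = 4, matching y values: 2, 17 (2 points).
  x = 14: rhs = 13, matching y values: none (0 points).
  x = 15: rhs = 11, matching y values: 7, 12 (2 points).
  x = 16: rhs = 4, matching y values: 2, 17 (2 points).
  x = 17: rhs = 17, matching y values: 6, 13 (2 points).
  x = 18: rhs = 18, matching y values: none (0 points).
Total affine count: 16.
Full point count |E(F_19)| = 16 + 1 = 17.
Hasse bound: |17 − (19+1)| = |-3| = 3 ≤ 2√19 ≈ 8.7178 ✓.


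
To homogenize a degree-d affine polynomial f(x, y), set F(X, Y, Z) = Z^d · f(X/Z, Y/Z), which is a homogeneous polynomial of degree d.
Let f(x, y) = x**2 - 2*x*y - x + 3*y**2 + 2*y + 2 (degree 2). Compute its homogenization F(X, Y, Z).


F(X, Y, Z) = X**2 - 2*X*Y - X*Z + 3*Y**2 + 2*Y*Z + 2*Z**2

deg(f) = 2.
Substitute x = X/Z, y = Y/Z into f, then multiply by Z^2.
  monomial 1·x^2·y^0 ↦ 1·X^2·Y^0·Z^0.
  monomial -2·x^1·y^1 ↦ -2·X^1·Y^1·Z^0.
  monomial -1·x^1·y^0 ↦ -1·X^1·Y^0·Z^1.
  monomial 3·x^0·y^2 ↦ 3·X^0·Y^2·Z^0.
  monomial 2·x^0·y^1 ↦ 2·X^0·Y^1·Z^1.
  monomial 2·x^0·y^0 ↦ 2·X^0·Y^0·Z^2.
Collecting: F(X, Y, Z) = X**2 - 2*X*Y - X*Z + 3*Y**2 + 2*Y*Z + 2*Z**2.


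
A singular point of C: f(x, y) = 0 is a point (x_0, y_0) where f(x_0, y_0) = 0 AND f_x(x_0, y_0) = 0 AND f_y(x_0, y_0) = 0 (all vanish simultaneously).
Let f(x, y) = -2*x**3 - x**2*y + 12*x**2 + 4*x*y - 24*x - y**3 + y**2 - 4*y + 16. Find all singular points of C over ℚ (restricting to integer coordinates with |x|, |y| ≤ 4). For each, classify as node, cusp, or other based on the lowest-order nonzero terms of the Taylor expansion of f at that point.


Singular points: {(2, 0)}; classification: cusp.

Compute partial derivatives:
  f_x = -6*x**2 - 2*x*y + 24*x + 4*y - 24.
  f_y = -x**2 + 4*x - 3*y**2 + 2*y - 4.
Scan x_0 ∈ {−4, ..., 4}. For each x_0, f_y(x_0, y) is a polynomial in y; find its integer roots y ∈ {−4, ..., 4}, then test f_x and f at those candidates.
  x = -4: f_y(-4, y) = -3*y**2 + 2*y - 36; no integer root y with |y| ≤ 4.
  x = -3: f_y(-3, y) = -3*y**2 + 2*y - 25; no integer root y with |y| ≤ 4.
  x = -2: f_y(-2, y) = -3*y**2 + 2*y - 16; no integer root y with |y| ≤ 4.
  x = -1: f_y(-1, y) = -3*y**2 + 2*y - 9; no integer root y with |y| ≤ 4.
  x = 0: f_y(0, y) = -3*y**2 + 2*y - 4; no integer root y with |y| ≤ 4.
  x = 1: f_y(1, y) = -3*y**2 + 2*y - 1; no integer root y with |y| ≤ 4.
  x = 2: f_y(2, y) = -3*y**2 + 2*y; vanishes at y ∈ {0}. (2, 0): f_x = 0, f = 0 — SINGULAR.
  x = 3: f_y(3, y) = -3*y**2 + 2*y - 1; no integer root y with |y| ≤ 4.
  x = 4: f_y(4, y) = -3*y**2 + 2*y - 4; no integer root y with |y| ≤ 4.
Only singular point on the grid: (2, 0).
Classify: substitute x = 2 + u, y = 0 + v and expand: f = -2*u**3 - u**2*v - v**3 + v**2.
No constant or linear terms (consistent with a singular point). Quadratic part: v**2. Cubic part: -2*u**3 - u**2*v - v**3.
The quadratic part v**2 is a perfect square, so there is a single (double) tangent line v = 0, i.e. y = 0. Restricting the cubic part to that line (v = 0) leaves -2*u**3 ≠ 0, so f is not divisible by v and the branch is v² ≈ 2*u**3 to lowest order — this is a cusp.
Classification: cusp.


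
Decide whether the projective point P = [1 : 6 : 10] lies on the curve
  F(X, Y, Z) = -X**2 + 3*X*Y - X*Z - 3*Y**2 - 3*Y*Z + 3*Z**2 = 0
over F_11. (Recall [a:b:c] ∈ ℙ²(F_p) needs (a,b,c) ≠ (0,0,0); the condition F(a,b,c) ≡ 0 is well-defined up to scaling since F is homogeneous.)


F(1,6,10) ≡ 8 (mod 11); P is NOT on the curve.

Evaluate F(1, 6, 10) term-by-term (mod 11).
  -X**2 ↦ -1·1·1·1 = -1
  3*X*Y ↦ 3·1·6·1 = 18
  -X*Z ↦ -1·1·1·10 = -10
  -3*Y**2 ↦ -3·1·36·1 = -108
  -3*Y*Z ↦ -3·1·6·10 = -180
  3*Z**2 ↦ 3·1·1·100 = 300
Sum: F(1, 6, 10) = (-1) + (18) + (-10) + (-108) + (-180) + (300) = 19.
Reducing mod 11: 19 ≡ 8 (mod 11).
Since F(a, b, c) ≡ 8 ≠ 0 (mod 11), P does NOT lie on the curve.


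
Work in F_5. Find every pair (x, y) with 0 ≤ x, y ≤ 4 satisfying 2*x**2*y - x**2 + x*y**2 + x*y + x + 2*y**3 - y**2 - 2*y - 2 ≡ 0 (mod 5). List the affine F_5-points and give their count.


Affine F_5-points: {(1, 3), (1, 4), (3, 1), (4, 1)}; count = 4.

For each of the 25 pairs (x, y) ∈ F_5², evaluate f(x, y) mod 5. Record the zeros.
  x = 0: [0↦3, 1↦2, 2↦1, 3↦2, 4↦2]  zeros at y ∈ ∅
  x = 1: [0↦3, 1↦1, 2↦1, 3↦0, 4↦0]  zeros at y ∈ {3, 4}
  x = 2: [0↦1, 1↦2, 2↦2, 3↦3, 4↦2]  zeros at y ∈ ∅
  x = 3: [0↦2, 1↦0, 2↦4, 3↦1, 4↦3]  zeros at y ∈ {1}
  x = 4: [0↦1, 1↦0, 2↦2, 3↦4, 4↦3]  zeros at y ∈ {1}
Collecting zeros: affine points = {(1, 3), (1, 4), (3, 1), (4, 1)}.
Total count |C(F_5)_aff| = 4.


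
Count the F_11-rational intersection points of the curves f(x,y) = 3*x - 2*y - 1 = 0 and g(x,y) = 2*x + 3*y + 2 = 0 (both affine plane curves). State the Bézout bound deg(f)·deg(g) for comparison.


Common zeros: {(5, 7)}; count = 1; Bézout bound = 1.

deg(f) = 1, deg(g) = 1, so Bézout bound = 1.
Scan x ∈ F_11. For each x, list the y ∈ F_11 with f(x, y) ≡ 0 and those with g(x, y) ≡ 0 (mod 11); the common zeros in that column are the intersection.
  x = 0: f ≡ 0 at y ∈ {5}; g ≡ 0 at y ∈ {3}; common: ∅.
  x = 1: f ≡ 0 at y ∈ {1}; g ≡ 0 at y ∈ {6}; common: ∅.
  x = 2: f ≡ 0 at y ∈ {8}; g ≡ 0 at y ∈ {9}; common: ∅.
  x = 3: f ≡ 0 at y ∈ {4}; g ≡ 0 at y ∈ {1}; common: ∅.
  x = 4: f ≡ 0 at y ∈ {0}; g ≡ 0 at y ∈ {4}; common: ∅.
  x = 5: f ≡ 0 at y ∈ {7}; g ≡ 0 at y ∈ {7}; common: {7}.
  x = 6: f ≡ 0 at y ∈ {3}; g ≡ 0 at y ∈ {10}; common: ∅.
  x = 7: f ≡ 0 at y ∈ {10}; g ≡ 0 at y ∈ {2}; common: ∅.
  x = 8: f ≡ 0 at y ∈ {6}; g ≡ 0 at y ∈ {5}; common: ∅.
  x = 9: f ≡ 0 at y ∈ {2}; g ≡ 0 at y ∈ {8}; common: ∅.
  x = 10: f ≡ 0 at y ∈ {9}; g ≡ 0 at y ∈ {0}; common: ∅.
Collecting: common zeros = {(5, 7)}, so the count is 1.
Comparison with the Bézout bound: 1 ≤ 1 = deg(f)·deg(g), as expected for curves with no common component (the bound is attained).


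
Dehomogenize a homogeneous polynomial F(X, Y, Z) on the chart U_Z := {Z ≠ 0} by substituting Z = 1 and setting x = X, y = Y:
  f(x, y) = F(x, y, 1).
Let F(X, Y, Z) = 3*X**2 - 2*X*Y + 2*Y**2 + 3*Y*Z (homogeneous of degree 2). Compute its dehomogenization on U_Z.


f(x, y) = 3*x**2 - 2*x*y + 2*y**2 + 3*y

On U_Z we set Z = 1. Each monomial c·X^i·Y^j·Z^k in F becomes c·x^i·y^j·1^k = c·x^i·y^j.
Substituting Z = 1: F(X, Y, 1) = 3*x**2 - 2*x*y + 2*y**2 + 3*y.
Note: deg(f) ≤ deg(F) = 2; strict inequality happens when F is divisible by Z (lost terms).


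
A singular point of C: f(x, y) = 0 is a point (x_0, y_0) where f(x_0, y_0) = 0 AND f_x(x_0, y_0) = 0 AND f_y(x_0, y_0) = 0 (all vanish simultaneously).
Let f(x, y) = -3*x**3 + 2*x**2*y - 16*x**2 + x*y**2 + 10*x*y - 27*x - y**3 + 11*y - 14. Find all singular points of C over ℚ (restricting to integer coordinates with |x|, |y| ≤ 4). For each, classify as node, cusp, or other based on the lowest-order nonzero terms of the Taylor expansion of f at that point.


Singular points: {(-2, -1)}; classification: cusp.

Compute partial derivatives:
  f_x = -9*x**2 + 4*x*y - 32*x + y**2 + 10*y - 27.
  f_y = 2*x**2 + 2*x*y + 10*x - 3*y**2 + 11.
Scan x_0 ∈ {−4, ..., 4}. For each x_0, f_y(x_0, y) is a polynomial in y; find its integer roots y ∈ {−4, ..., 4}, then test f_x and f at those candidates.
  x = -4: f_y(-4, y) = -3*y**2 - 8*y + 3; vanishes at y ∈ {-3}. (-4, -3): f_x = -16 ≠ 0.
  x = -3: f_y(-3, y) = -3*y**2 - 6*y - 1; no integer root y with |y| ≤ 4.
  x = -2: f_y(-2, y) = -3*y**2 - 4*y - 1; vanishes at y ∈ {-1}. (-2, -1): f_x = 0, f = 0 — SINGULAR.
  x = -1: f_y(-1, y) = -3*y**2 - 2*y + 3; no integer root y with |y| ≤ 4.
  x = 0: f_y(0, y) = 11 - 3*y**2; no integer root y with |y| ≤ 4.
  x = 1: f_y(1, y) = -3*y**2 + 2*y + 23; no integer root y with |y| ≤ 4.
  x = 2: f_y(2, y) = -3*y**2 + 4*y + 39; vanishes at y ∈ {-3}. (2, -3): f_x = -172 ≠ 0.
  x = 3: f_y(3, y) = -3*y**2 + 6*y + 59; no integer root y with |y| ≤ 4.
  x = 4: f_y(4, y) = -3*y**2 + 8*y + 83; no integer root y with |y| ≤ 4.
Only singular point on the grid: (-2, -1).
Classify: substitute x = -2 + u, y = -1 + v and expand: f = -3*u**3 + 2*u**2*v + u*v**2 - v**3 + v**2.
No constant or linear terms (consistent with a singular point). Quadratic part: v**2. Cubic part: -3*u**3 + 2*u**2*v + u*v**2 - v**3.
The quadratic part v**2 is a perfect square, so there is a single (double) tangent line v = 0, i.e. y = -1. Restricting the cubic part to that line (v = 0) leaves -3*u**3 ≠ 0, so f is not divisible by v and the branch is v² ≈ 3*u**3 to lowest order — this is a cusp.
Classification: cusp.


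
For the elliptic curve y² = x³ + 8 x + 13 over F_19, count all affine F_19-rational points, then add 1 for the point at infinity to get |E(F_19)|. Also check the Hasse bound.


Affine points = {(3, 8), (3, 11), (5, 8), (5, 11), (6, 7), (6, 12), (8, 0), (9, 4), (9, 15), (11, 8), (11, 11), (14, 0), (16, 0), (18, 2), (18, 17)}; affine count = 15; |E(F_19)| = 16.

Discriminant check: Δ ∝ 4a³ + 27b² = 4·8³ + 27·13² = 4·512 + 27·169 ≡ 18 (mod 19). Nonzero ⇒ E is nonsingular.
For each x ∈ F_19, compute rhs = x³ + 8·x + 13 mod 19, then count y ∈ F_19 with y² ≡ rhs.
  x = 0: rhs = 13, matching y values: none (0 points).
  x = 1: rhs = 3, matching y values: none (0 points).
  x = 2: rhs = 18, matching y values: none (0 points).
  x = 3: rhs = 7, matching y values: 8, 11 (2 points).
  x = 4: rhs = 14, matching y values: none (0 points).
  x = 5: rhs = 7, matching y values: 8, 11 (2 points).
  x = 6: rhs = 11, matching y values: 7, 12 (2 points).
  x = 7: rhs = 13, matching y values: none (0 points).
  x = 8: rhs = 0, matching y values: 0 (1 points).
  x = 9: rhs = 16, matching y values: 4, 15 (2 points).
  x = 10: rhs = 10, matching y values: none (0 points).
  x = 11: rhs = 7, matching y values: 8, 11 (2 points).
  x = 12: rhs = 13, matching y values: none (0 points).
  x = 13: rhs = 15, matching y values: none (0 points).
  x = 14: rhs = 0, matching y values: 0 (1 points).
  x = 15: rhs = 12, matching y values: none (0 points).
  x = 16: rhs = 0, matching y values: 0 (1 points).
  x = 17: rhs = 8, matching y values: none (0 points).
  x = 18: rhs = 4, matching y values: 2, 17 (2 points).
Total affine count: 15.
Full point count |E(F_19)| = 15 + 1 = 16.
Hasse bound: |16 − (19+1)| = |-4| = 4 ≤ 2√19 ≈ 8.7178 ✓.
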